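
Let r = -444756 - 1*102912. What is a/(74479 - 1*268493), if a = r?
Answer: 273834/97007 ≈ 2.8228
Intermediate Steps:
r = -547668 (r = -444756 - 102912 = -547668)
a = -547668
a/(74479 - 1*268493) = -547668/(74479 - 1*268493) = -547668/(74479 - 268493) = -547668/(-194014) = -547668*(-1/194014) = 273834/97007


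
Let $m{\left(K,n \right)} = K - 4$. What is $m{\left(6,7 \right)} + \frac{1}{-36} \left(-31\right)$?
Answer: $\frac{103}{36} \approx 2.8611$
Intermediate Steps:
$m{\left(K,n \right)} = -4 + K$ ($m{\left(K,n \right)} = K - 4 = -4 + K$)
$m{\left(6,7 \right)} + \frac{1}{-36} \left(-31\right) = \left(-4 + 6\right) + \frac{1}{-36} \left(-31\right) = 2 - - \frac{31}{36} = 2 + \frac{31}{36} = \frac{103}{36}$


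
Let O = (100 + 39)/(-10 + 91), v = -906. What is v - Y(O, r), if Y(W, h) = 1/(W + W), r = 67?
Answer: -251949/278 ≈ -906.29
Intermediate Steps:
O = 139/81 ≈ 1.7160
Y(W, h) = 1/(2*W)
v - Y(O, r) = -906 - 1/(2*139/81) = -906 - 81/(2*139) = -906 - 1*81/278 = -906 - 81/278 = -251949/278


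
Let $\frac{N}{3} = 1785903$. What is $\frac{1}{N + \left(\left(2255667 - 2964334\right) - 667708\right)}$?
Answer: $\frac{1}{3981334} \approx 2.5117 \cdot 10^{-7}$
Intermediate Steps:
$N = 5357709$ ($N = 3 \cdot 1785903 = 5357709$)
$\frac{1}{N + \left(\left(2255667 - 2964334\right) - 667708\right)} = \frac{1}{5357709 + \left(\left(2255667 - 2964334\right) - 667708\right)} = \frac{1}{5357709 - 1376375} = \frac{1}{3981334}$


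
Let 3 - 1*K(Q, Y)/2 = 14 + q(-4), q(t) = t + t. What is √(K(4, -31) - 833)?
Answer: I*√839 ≈ 28.965*I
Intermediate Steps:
q(t) = 2*t
K(Q, Y) = -6 (K(Q, Y) = 6 - 2*(14 + 2*(-4)) = 6 - 2*(14 - 8) = 6 - 2*6 = 6 - 12 = -6)
√(K(4, -31) - 833) = √(-6 - 833) = √(-839) = I*√839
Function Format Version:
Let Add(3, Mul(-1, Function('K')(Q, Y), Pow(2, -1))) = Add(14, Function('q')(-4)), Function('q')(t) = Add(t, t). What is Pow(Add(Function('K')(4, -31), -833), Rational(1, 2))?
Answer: Mul(I, Pow(839, Rational(1, 2))) ≈ Mul(28.965, I)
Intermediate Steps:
Function('q')(t) = Mul(2, t)
Function('K')(Q, Y) = -6 (Function('K')(Q, Y) = Add(6, Mul(-2, Add(14, Mul(2, -4)))) = Add(6, Mul(-2, Add(14, -8))) = Add(6, Mul(-2, 6)) = Add(6, -12) = -6)
Pow(Add(Function('K')(4, -31), -833), Rational(1, 2)) = Pow(Add(-6, -833), Rational(1, 2)) = Pow(-839, Rational(1, 2)) = Mul(I, Pow(839, Rational(1, 2)))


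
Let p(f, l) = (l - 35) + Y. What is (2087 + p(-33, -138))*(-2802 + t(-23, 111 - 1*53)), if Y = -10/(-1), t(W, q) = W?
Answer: -5435300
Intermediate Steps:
Y = 10 (Y = -10*(-1) = 10)
p(f, l) = -25 + l (p(f, l) = (l - 35) + 10 = (-35 + l) + 10 = -25 + l)
(2087 + p(-33, -138))*(-2802 + t(-23, 111 - 1*53)) = (2087 + (-25 - 138))*(-2802 - 23) = (2087 - 163)*(-2825) = 1924*(-2825) = -5435300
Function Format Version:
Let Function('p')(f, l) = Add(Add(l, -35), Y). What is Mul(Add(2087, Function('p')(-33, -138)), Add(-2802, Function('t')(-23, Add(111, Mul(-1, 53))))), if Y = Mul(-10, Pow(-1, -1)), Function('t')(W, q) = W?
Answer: -5435300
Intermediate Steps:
Y = 10 (Y = Mul(-10, -1) = 10)
Function('p')(f, l) = Add(-25, l) (Function('p')(f, l) = Add(Add(l, -35), 10) = Add(Add(-35, l), 10) = Add(-25, l))
Mul(Add(2087, Function('p')(-33, -138)), Add(-2802, Function('t')(-23, Add(111, Mul(-1, 53))))) = Mul(Add(2087, Add(-25, -138)), Add(-2802, -23)) = Mul(Add(2087, -163), -2825) = Mul(1924, -2825) = -5435300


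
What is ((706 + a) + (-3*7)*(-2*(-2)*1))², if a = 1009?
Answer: 2660161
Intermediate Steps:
((706 + a) + (-3*7)*(-2*(-2)*1))² = ((706 + 1009) + (-3*7)*(-2*(-2)*1))² = (1715 - 84)² = 1631² = 2660161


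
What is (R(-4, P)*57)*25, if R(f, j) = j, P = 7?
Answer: 9975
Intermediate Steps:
(R(-4, P)*57)*25 = (7*57)*25 = 399*25 = 9975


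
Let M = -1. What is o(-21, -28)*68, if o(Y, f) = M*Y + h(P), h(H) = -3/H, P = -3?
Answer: 1496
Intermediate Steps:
o(Y, f) = 1 - Y (o(Y, f) = -Y - 3/(-3) = -Y - 3*(-⅓) = -Y + 1 = 1 - Y)
o(-21, -28)*68 = (1 - 1*(-21))*68 = (1 + 21)*68 = 22*68 = 1496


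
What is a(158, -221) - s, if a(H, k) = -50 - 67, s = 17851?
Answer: -17968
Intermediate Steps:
a(H, k) = -117
a(158, -221) - s = -117 - 1*17851 = -117 - 17851 = -17968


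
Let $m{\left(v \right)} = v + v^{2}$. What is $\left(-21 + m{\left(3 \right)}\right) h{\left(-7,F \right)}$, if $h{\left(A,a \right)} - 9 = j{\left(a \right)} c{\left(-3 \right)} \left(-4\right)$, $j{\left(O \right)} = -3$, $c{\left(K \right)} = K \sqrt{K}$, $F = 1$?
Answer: $-81 + 324 i \sqrt{3} \approx -81.0 + 561.18 i$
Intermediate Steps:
$c{\left(K \right)} = K^{\frac{3}{2}}$
$h{\left(A,a \right)} = 9 - 36 i \sqrt{3}$ ($h{\left(A,a \right)} = 9 + - 3 \left(-3\right)^{\frac{3}{2}} \left(-4\right) = 9 + - 3 \left(- 3 i \sqrt{3}\right) \left(-4\right) = 9 + 9 i \sqrt{3} \left(-4\right) = 9 - 36 i \sqrt{3}$)
$\left(-21 + m{\left(3 \right)}\right) h{\left(-7,F \right)} = \left(-21 + 3 \left(1 + 3\right)\right) \left(9 - 36 i \sqrt{3}\right) = \left(-21 + 3 \cdot 4\right) \left(9 - 36 i \sqrt{3}\right) = \left(-21 + 12\right) \left(9 - 36 i \sqrt{3}\right) = - 9 \left(9 - 36 i \sqrt{3}\right) = -81 + 324 i \sqrt{3}$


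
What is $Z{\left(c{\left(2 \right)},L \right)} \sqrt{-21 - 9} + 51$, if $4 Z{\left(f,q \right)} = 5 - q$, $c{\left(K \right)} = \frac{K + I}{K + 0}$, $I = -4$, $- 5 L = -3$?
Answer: $51 + \frac{11 i \sqrt{30}}{10} \approx 51.0 + 6.0249 i$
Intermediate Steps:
$L = \frac{3}{5}$ ($L = \left(- \frac{1}{5}\right) \left(-3\right) = \frac{3}{5} \approx 0.6$)
$c{\left(K \right)} = \frac{-4 + K}{K}$ ($c{\left(K \right)} = \frac{K - 4}{K + 0} = \frac{-4 + K}{K}$)
$Z{\left(f,q \right)} = \frac{5}{4} - \frac{q}{4}$ ($Z{\left(f,q \right)} = \frac{5 - q}{4} = \frac{5}{4} - \frac{q}{4}$)
$Z{\left(c{\left(2 \right)},L \right)} \sqrt{-21 - 9} + 51 = \left(\frac{5}{4} - \frac{3}{20}\right) \sqrt{-21 - 9} + 51 = \left(\frac{5}{4} - \frac{3}{20}\right) \sqrt{-30} + 51 = \frac{11 i \sqrt{30}}{10} + 51 = 51 + \frac{11 i \sqrt{30}}{10}$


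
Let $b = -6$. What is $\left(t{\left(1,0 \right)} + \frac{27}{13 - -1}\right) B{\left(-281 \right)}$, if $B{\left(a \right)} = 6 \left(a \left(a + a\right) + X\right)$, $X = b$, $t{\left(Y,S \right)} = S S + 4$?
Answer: $\frac{39321084}{7} \approx 5.6173 \cdot 10^{6}$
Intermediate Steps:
$t{\left(Y,S \right)} = 4 + S^{2}$ ($t{\left(Y,S \right)} = S^{2} + 4 = 4 + S^{2}$)
$X = -6$
$B{\left(a \right)} = -36 + 12 a^{2}$ ($B{\left(a \right)} = 6 \left(a \left(a + a\right) - 6\right) = 6 \left(a 2 a - 6\right) = 6 \left(2 a^{2} - 6\right) = 6 \left(-6 + 2 a^{2}\right) = -36 + 12 a^{2}$)
$\left(t{\left(1,0 \right)} + \frac{27}{13 - -1}\right) B{\left(-281 \right)} = \left(\left(4 + 0^{2}\right) + \frac{27}{13 - -1}\right) \left(-36 + 12 \left(-281\right)^{2}\right) = \left(\left(4 + 0\right) + \frac{27}{13 + 1}\right) \left(-36 + 12 \cdot 78961\right) = \left(4 + \frac{27}{14}\right) \left(-36 + 947532\right) = \left(4 + 27 \cdot \frac{1}{14}\right) 947496 = \left(4 + \frac{27}{14}\right) 947496 = \frac{83}{14} \cdot 947496 = \frac{39321084}{7}$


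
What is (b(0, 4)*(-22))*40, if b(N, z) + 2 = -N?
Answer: 1760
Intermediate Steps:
b(N, z) = -2 - N
(b(0, 4)*(-22))*40 = ((-2 - 1*0)*(-22))*40 = ((-2 + 0)*(-22))*40 = -2*(-22)*40 = 44*40 = 1760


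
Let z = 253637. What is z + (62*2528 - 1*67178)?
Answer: 343195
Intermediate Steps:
z + (62*2528 - 1*67178) = 253637 + (62*2528 - 1*67178) = 253637 + (156736 - 67178) = 253637 + 89558 = 343195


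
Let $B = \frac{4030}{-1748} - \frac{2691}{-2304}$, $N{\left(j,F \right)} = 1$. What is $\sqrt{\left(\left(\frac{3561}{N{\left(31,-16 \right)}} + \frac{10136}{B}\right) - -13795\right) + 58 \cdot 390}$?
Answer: $\frac{2 \sqrt{744207075930}}{9789} \approx 176.25$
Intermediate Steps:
$B = - \frac{127257}{111872}$ ($B = 4030 \left(- \frac{1}{1748}\right) - - \frac{299}{256} = - \frac{2015}{874} + \frac{299}{256} = - \frac{127257}{111872} \approx -1.1375$)
$\sqrt{\left(\left(\frac{3561}{N{\left(31,-16 \right)}} + \frac{10136}{B}\right) - -13795\right) + 58 \cdot 390} = \sqrt{\left(\left(\frac{3561}{1} + \frac{10136}{- \frac{127257}{111872}}\right) - -13795\right) + 58 \cdot 390} = \sqrt{\left(\left(3561 \cdot 1 + 10136 \left(- \frac{111872}{127257}\right)\right) + 13795\right) + 22620} = \sqrt{\left(\left(3561 - \frac{1133934592}{127257}\right) + 13795\right) + 22620} = \sqrt{\left(- \frac{680772415}{127257} + 13795\right) + 22620} = \sqrt{\frac{1074737900}{127257} + 22620} = \sqrt{\frac{3953291240}{127257}} = \frac{2 \sqrt{744207075930}}{9789}$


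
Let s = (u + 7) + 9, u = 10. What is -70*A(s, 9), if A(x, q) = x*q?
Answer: -16380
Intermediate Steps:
s = 26 (s = (10 + 7) + 9 = 17 + 9 = 26)
A(x, q) = q*x
-70*A(s, 9) = -630*26 = -70*234 = -16380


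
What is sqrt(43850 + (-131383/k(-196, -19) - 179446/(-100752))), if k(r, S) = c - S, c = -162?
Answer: sqrt(580833703598579574)/3601884 ≈ 211.59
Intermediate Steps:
k(r, S) = -162 - S
sqrt(43850 + (-131383/k(-196, -19) - 179446/(-100752))) = sqrt(43850 + (-131383/(-162 - 1*(-19)) - 179446/(-100752))) = sqrt(43850 + (-131383/(-162 + 19) - 179446*(-1/100752))) = sqrt(43850 + (-131383/(-143) + 89723/50376)) = sqrt(43850 + (-131383*(-1/143) + 89723/50376)) = sqrt(43850 + (131383/143 + 89723/50376)) = sqrt(43850 + 6631380397/7203768) = sqrt(322516607197/7203768) = sqrt(580833703598579574)/3601884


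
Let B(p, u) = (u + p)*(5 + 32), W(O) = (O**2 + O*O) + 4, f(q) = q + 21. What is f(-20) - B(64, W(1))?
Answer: -2589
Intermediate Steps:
f(q) = 21 + q
W(O) = 4 + 2*O**2 (W(O) = (O**2 + O**2) + 4 = 2*O**2 + 4 = 4 + 2*O**2)
B(p, u) = 37*p + 37*u (B(p, u) = (p + u)*37 = 37*p + 37*u)
f(-20) - B(64, W(1)) = (21 - 20) - (37*64 + 37*(4 + 2*1**2)) = 1 - (2368 + 37*(4 + 2*1)) = 1 - (2368 + 37*(4 + 2)) = 1 - (2368 + 37*6) = 1 - (2368 + 222) = 1 - 1*2590 = 1 - 2590 = -2589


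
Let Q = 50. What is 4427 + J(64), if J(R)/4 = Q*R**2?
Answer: 823627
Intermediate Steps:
J(R) = 200*R**2 (J(R) = 4*(50*R**2) = 200*R**2)
4427 + J(64) = 4427 + 200*64**2 = 4427 + 200*4096 = 4427 + 819200 = 823627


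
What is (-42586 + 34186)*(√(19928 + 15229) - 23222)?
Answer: 195064800 - 8400*√35157 ≈ 1.9349e+8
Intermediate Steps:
(-42586 + 34186)*(√(19928 + 15229) - 23222) = -8400*(√35157 - 23222) = -8400*(-23222 + √35157) = 195064800 - 8400*√35157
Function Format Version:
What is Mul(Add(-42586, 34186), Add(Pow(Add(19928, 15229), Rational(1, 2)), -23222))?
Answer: Add(195064800, Mul(-8400, Pow(35157, Rational(1, 2)))) ≈ 1.9349e+8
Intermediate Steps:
Mul(Add(-42586, 34186), Add(Pow(Add(19928, 15229), Rational(1, 2)), -23222)) = Mul(-8400, Add(Pow(35157, Rational(1, 2)), -23222)) = Mul(-8400, Add(-23222, Pow(35157, Rational(1, 2)))) = Add(195064800, Mul(-8400, Pow(35157, Rational(1, 2))))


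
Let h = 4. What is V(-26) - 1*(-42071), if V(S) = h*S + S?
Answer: 41941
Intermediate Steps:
V(S) = 5*S (V(S) = 4*S + S = 5*S)
V(-26) - 1*(-42071) = 5*(-26) - 1*(-42071) = -130 + 42071 = 41941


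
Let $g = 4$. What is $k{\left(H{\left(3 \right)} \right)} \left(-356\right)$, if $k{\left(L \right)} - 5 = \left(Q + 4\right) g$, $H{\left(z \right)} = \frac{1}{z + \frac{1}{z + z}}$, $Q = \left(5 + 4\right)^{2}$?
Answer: $-122820$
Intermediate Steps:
$Q = 81$ ($Q = 9^{2} = 81$)
$H{\left(z \right)} = \frac{1}{z + \frac{1}{2 z}}$
$k{\left(L \right)} = 345$ ($k{\left(L \right)} = 5 + \left(81 + 4\right) 4 = 5 + 85 \cdot 4 = 5 + 340 = 345$)
$k{\left(H{\left(3 \right)} \right)} \left(-356\right) = 345 \left(-356\right) = -122820$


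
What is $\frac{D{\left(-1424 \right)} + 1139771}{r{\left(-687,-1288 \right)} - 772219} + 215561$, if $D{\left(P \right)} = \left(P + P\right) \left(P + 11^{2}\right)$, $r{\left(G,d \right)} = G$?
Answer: $\frac{166603539551}{772906} \approx 2.1555 \cdot 10^{5}$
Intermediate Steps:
$D{\left(P \right)} = 2 P \left(121 + P\right)$ ($D{\left(P \right)} = 2 P \left(P + 121\right) = 2 P \left(121 + P\right)$)
$\frac{D{\left(-1424 \right)} + 1139771}{r{\left(-687,-1288 \right)} - 772219} + 215561 = \frac{2 \left(-1424\right) \left(121 - 1424\right) + 1139771}{-687 - 772219} + 215561 = \frac{2 \left(-1424\right) \left(-1303\right) + 1139771}{-772906} + 215561 = \left(3710944 + 1139771\right) \left(- \frac{1}{772906}\right) + 215561 = 4850715 \left(- \frac{1}{772906}\right) + 215561 = - \frac{4850715}{772906} + 215561 = \frac{166603539551}{772906}$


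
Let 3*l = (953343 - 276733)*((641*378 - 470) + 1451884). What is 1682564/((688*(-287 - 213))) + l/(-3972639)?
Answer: -8959955102549527/93176442000 ≈ -96161.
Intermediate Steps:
l = 1145982476320/3 (l = ((953343 - 276733)*((641*378 - 470) + 1451884))/3 = (676610*((242298 - 470) + 1451884))/3 = (676610*(241828 + 1451884))/3 = (676610*1693712)/3 = (1/3)*1145982476320 = 1145982476320/3 ≈ 3.8199e+11)
1682564/((688*(-287 - 213))) + l/(-3972639) = 1682564/((688*(-287 - 213))) + (1145982476320/3)/(-3972639) = 1682564/((688*(-500))) + (1145982476320/3)*(-1/3972639) = 1682564/(-344000) - 104180225120/1083447 = 1682564*(-1/344000) - 104180225120/1083447 = -420641/86000 - 104180225120/1083447 = -8959955102549527/93176442000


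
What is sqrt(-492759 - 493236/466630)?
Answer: 3*I*sqrt(2980425764255605)/233315 ≈ 701.97*I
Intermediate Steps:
sqrt(-492759 - 493236/466630) = sqrt(-492759 - 493236*1/466630) = sqrt(-492759 - 246618/233315) = sqrt(-114968312703/233315) = 3*I*sqrt(2980425764255605)/233315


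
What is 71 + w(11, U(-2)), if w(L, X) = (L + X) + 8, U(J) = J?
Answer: 88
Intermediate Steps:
w(L, X) = 8 + L + X
71 + w(11, U(-2)) = 71 + (8 + 11 - 2) = 71 + 17 = 88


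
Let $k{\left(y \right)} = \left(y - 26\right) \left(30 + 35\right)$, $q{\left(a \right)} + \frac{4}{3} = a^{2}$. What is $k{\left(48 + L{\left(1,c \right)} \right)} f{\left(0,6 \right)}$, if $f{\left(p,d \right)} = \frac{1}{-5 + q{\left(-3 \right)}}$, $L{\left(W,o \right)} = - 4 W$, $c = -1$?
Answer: $\frac{1755}{4} \approx 438.75$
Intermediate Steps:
$q{\left(a \right)} = - \frac{4}{3} + a^{2}$
$f{\left(p,d \right)} = \frac{3}{8}$ ($f{\left(p,d \right)} = \frac{1}{-5 - \left(\frac{4}{3} - \left(-3\right)^{2}\right)} = \frac{1}{-5 + \left(- \frac{4}{3} + 9\right)} = \frac{1}{-5 + \frac{23}{3}} = \frac{1}{\frac{8}{3}} = \frac{3}{8}$)
$k{\left(y \right)} = -1690 + 65 y$ ($k{\left(y \right)} = \left(-26 + y\right) 65 = -1690 + 65 y$)
$k{\left(48 + L{\left(1,c \right)} \right)} f{\left(0,6 \right)} = \left(-1690 + 65 \left(48 - 4\right)\right) \frac{3}{8} = \left(-1690 + 65 \cdot 44\right) \frac{3}{8} = \left(-1690 + 2860\right) \frac{3}{8} = 1170 \cdot \frac{3}{8} = \frac{1755}{4}$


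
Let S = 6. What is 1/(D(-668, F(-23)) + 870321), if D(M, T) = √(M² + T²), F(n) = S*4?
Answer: 870321/757458196241 - 20*√1117/757458196241 ≈ 1.1481e-6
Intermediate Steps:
F(n) = 24 (F(n) = 6*4 = 24)
1/(D(-668, F(-23)) + 870321) = 1/(√((-668)² + 24²) + 870321) = 1/(√(446224 + 576) + 870321) = 1/(√446800 + 870321) = 1/(20*√1117 + 870321) = 1/(870321 + 20*√1117)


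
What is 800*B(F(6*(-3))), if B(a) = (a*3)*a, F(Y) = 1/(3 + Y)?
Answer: 32/3 ≈ 10.667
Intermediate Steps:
B(a) = 3*a² (B(a) = (3*a)*a = 3*a²)
800*B(F(6*(-3))) = 800*(3*(1/(3 + 6*(-3)))²) = 800*(3*(1/(3 - 18))²) = 800*(3*(1/(-15))²) = 800*(3*(-1/15)²) = 800*(3*(1/225)) = 800*(1/75) = 32/3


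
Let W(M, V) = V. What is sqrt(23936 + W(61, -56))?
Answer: 2*sqrt(5970) ≈ 154.53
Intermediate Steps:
sqrt(23936 + W(61, -56)) = sqrt(23936 - 56) = sqrt(23880) = 2*sqrt(5970)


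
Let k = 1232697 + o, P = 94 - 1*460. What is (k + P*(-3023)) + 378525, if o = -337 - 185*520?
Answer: 2621103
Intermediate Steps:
o = -96537 (o = -337 - 96200 = -96537)
P = -366 (P = 94 - 460 = -366)
k = 1136160 (k = 1232697 - 96537 = 1136160)
(k + P*(-3023)) + 378525 = (1136160 - 366*(-3023)) + 378525 = (1136160 + 1106418) + 378525 = 2242578 + 378525 = 2621103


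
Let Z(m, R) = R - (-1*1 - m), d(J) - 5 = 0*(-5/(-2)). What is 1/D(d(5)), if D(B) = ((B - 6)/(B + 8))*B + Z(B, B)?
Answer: 13/138 ≈ 0.094203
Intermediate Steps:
d(J) = 5 (d(J) = 5 + 0*(-5/(-2)) = 5 + 0*(-5*(-½)) = 5 + 0*(5/2) = 5 + 0 = 5)
Z(m, R) = 1 + R + m (Z(m, R) = R - (-1 - m) = R + (1 + m) = 1 + R + m)
D(B) = 1 + 2*B + B*(-6 + B)/(8 + B) (D(B) = ((B - 6)/(B + 8))*B + (1 + B + B) = ((-6 + B)/(8 + B))*B + (1 + 2*B) = B*(-6 + B)/(8 + B) + (1 + 2*B) = 1 + 2*B + B*(-6 + B)/(8 + B))
1/D(d(5)) = 1/((8 + 3*5² + 11*5)/(8 + 5)) = 1/((8 + 3*25 + 55)/13) = 1/((8 + 75 + 55)/13) = 1/((1/13)*138) = 1/(138/13) = 13/138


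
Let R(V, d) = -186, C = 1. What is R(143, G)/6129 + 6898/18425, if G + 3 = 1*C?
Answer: 12950264/37642275 ≈ 0.34404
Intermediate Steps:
G = -2 (G = -3 + 1*1 = -3 + 1 = -2)
R(143, G)/6129 + 6898/18425 = -186/6129 + 6898/18425 = -186*1/6129 + 6898*(1/18425) = -62/2043 + 6898/18425 = 12950264/37642275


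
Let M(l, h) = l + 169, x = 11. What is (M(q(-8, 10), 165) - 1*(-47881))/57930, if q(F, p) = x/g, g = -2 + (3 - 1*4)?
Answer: 144139/173790 ≈ 0.82939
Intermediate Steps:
g = -3 (g = -2 + (3 - 4) = -2 - 1 = -3)
q(F, p) = -11/3 (q(F, p) = 11/(-3) = 11*(-1/3) = -11/3)
M(l, h) = 169 + l
(M(q(-8, 10), 165) - 1*(-47881))/57930 = ((169 - 11/3) - 1*(-47881))/57930 = (496/3 + 47881)*(1/57930) = (144139/3)*(1/57930) = 144139/173790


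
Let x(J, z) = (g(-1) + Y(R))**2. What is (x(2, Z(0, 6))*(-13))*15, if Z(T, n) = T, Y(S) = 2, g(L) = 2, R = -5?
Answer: -3120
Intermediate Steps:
x(J, z) = 16 (x(J, z) = (2 + 2)**2 = 4**2 = 16)
(x(2, Z(0, 6))*(-13))*15 = (16*(-13))*15 = -208*15 = -3120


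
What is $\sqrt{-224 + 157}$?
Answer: $i \sqrt{67} \approx 8.1853 i$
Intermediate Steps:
$\sqrt{-224 + 157} = \sqrt{-67} = i \sqrt{67}$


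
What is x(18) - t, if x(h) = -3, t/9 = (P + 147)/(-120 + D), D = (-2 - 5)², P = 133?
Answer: 2307/71 ≈ 32.493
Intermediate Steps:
D = 49 (D = (-7)² = 49)
t = -2520/71 (t = 9*((133 + 147)/(-120 + 49)) = 9*(280/(-71)) = 9*(280*(-1/71)) = 9*(-280/71) = -2520/71 ≈ -35.493)
x(18) - t = -3 - 1*(-2520/71) = -3 + 2520/71 = 2307/71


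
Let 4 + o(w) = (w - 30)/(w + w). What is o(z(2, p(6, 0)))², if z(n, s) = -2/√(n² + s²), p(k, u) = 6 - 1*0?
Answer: 9049/4 - 105*√10 ≈ 1930.2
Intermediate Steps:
p(k, u) = 6 (p(k, u) = 6 + 0 = 6)
z(n, s) = -2/√(n² + s²)
o(w) = -4 + (-30 + w)/(2*w) (o(w) = -4 + (w - 30)/(w + w) = -4 + (-30 + w)/((2*w)) = -4 + (-30 + w)*(1/(2*w)) = -4 + (-30 + w)/(2*w))
o(z(2, p(6, 0)))² = (-7/2 - 15*(-√(2² + 6²)/2))² = (-7/2 - 15*(-√(4 + 36)/2))² = (-7/2 - 15*(-√10))² = (-7/2 - (-15)*√10)² = (-7/2 + 15*√10)²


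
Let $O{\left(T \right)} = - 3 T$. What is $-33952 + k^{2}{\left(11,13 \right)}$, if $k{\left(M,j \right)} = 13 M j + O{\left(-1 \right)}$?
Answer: $3433092$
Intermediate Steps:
$k{\left(M,j \right)} = 3 + 13 M j$ ($k{\left(M,j \right)} = 13 M j - -3 = 13 M j + 3 = 3 + 13 M j$)
$-33952 + k^{2}{\left(11,13 \right)} = -33952 + \left(3 + 13 \cdot 11 \cdot 13\right)^{2} = -33952 + \left(3 + 1859\right)^{2} = -33952 + 1862^{2} = -33952 + 3467044 = 3433092$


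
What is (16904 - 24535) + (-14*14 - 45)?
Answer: -7872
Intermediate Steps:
(16904 - 24535) + (-14*14 - 45) = -7631 + (-196 - 45) = -7631 - 241 = -7872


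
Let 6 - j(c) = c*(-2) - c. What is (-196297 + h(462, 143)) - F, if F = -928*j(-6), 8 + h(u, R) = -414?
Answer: -207855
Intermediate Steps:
j(c) = 6 + 3*c (j(c) = 6 - (c*(-2) - c) = 6 - (-2*c - c) = 6 - (-3)*c = 6 + 3*c)
h(u, R) = -422 (h(u, R) = -8 - 414 = -422)
F = 11136 (F = -928*(6 + 3*(-6)) = -928*(6 - 18) = -928*(-12) = 11136)
(-196297 + h(462, 143)) - F = (-196297 - 422) - 1*11136 = -196719 - 11136 = -207855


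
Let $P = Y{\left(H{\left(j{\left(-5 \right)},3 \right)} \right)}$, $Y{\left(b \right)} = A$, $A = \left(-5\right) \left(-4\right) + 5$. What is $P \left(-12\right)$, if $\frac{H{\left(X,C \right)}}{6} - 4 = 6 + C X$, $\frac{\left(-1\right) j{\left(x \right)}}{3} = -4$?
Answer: $-300$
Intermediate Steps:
$j{\left(x \right)} = 12$ ($j{\left(x \right)} = \left(-3\right) \left(-4\right) = 12$)
$A = 25$ ($A = 20 + 5 = 25$)
$H{\left(X,C \right)} = 60 + 6 C X$ ($H{\left(X,C \right)} = 24 + 6 \left(6 + C X\right) = 24 + \left(36 + 6 C X\right) = 60 + 6 C X$)
$Y{\left(b \right)} = 25$
$P = 25$
$P \left(-12\right) = 25 \left(-12\right) = -300$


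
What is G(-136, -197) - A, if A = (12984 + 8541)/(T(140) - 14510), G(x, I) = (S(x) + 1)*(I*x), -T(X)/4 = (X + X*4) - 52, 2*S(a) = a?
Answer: -30699163003/17102 ≈ -1.7951e+6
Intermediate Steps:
S(a) = a/2
T(X) = 208 - 20*X (T(X) = -4*((X + X*4) - 52) = -4*((X + 4*X) - 52) = -4*(5*X - 52) = -4*(-52 + 5*X) = 208 - 20*X)
G(x, I) = I*x*(1 + x/2) (G(x, I) = (x/2 + 1)*(I*x) = (1 + x/2)*(I*x) = I*x*(1 + x/2))
A = -21525/17102 (A = (12984 + 8541)/((208 - 20*140) - 14510) = 21525/((208 - 2800) - 14510) = 21525/(-2592 - 14510) = 21525/(-17102) = 21525*(-1/17102) = -21525/17102 ≈ -1.2586)
G(-136, -197) - A = (½)*(-197)*(-136)*(2 - 136) - 1*(-21525/17102) = (½)*(-197)*(-136)*(-134) + 21525/17102 = -1795064 + 21525/17102 = -30699163003/17102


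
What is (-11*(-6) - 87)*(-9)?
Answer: 189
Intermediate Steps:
(-11*(-6) - 87)*(-9) = (66 - 87)*(-9) = -21*(-9) = 189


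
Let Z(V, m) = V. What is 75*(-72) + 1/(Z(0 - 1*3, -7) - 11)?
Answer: -75601/14 ≈ -5400.1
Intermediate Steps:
75*(-72) + 1/(Z(0 - 1*3, -7) - 11) = 75*(-72) + 1/((0 - 1*3) - 11) = -5400 + 1/((0 - 3) - 11) = -5400 + 1/(-3 - 11) = -5400 + 1/(-14) = -5400 - 1/14 = -75601/14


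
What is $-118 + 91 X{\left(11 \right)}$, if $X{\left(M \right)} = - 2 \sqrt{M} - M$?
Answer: $-1119 - 182 \sqrt{11} \approx -1722.6$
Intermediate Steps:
$X{\left(M \right)} = - M - 2 \sqrt{M}$
$-118 + 91 X{\left(11 \right)} = -118 + 91 \left(\left(-1\right) 11 - 2 \sqrt{11}\right) = -118 + 91 \left(-11 - 2 \sqrt{11}\right) = -118 - \left(1001 + 182 \sqrt{11}\right) = -1119 - 182 \sqrt{11}$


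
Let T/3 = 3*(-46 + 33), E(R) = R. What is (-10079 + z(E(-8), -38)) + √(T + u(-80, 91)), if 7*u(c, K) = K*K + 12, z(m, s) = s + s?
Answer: -10155 + √52318/7 ≈ -10122.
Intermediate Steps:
z(m, s) = 2*s
u(c, K) = 12/7 + K²/7 (u(c, K) = (K*K + 12)/7 = (K² + 12)/7 = (12 + K²)/7 = 12/7 + K²/7)
T = -117 (T = 3*(3*(-46 + 33)) = 3*(3*(-13)) = 3*(-39) = -117)
(-10079 + z(E(-8), -38)) + √(T + u(-80, 91)) = (-10079 + 2*(-38)) + √(-117 + (12/7 + (⅐)*91²)) = (-10079 - 76) + √(-117 + (12/7 + (⅐)*8281)) = -10155 + √(-117 + (12/7 + 1183)) = -10155 + √(-117 + 8293/7) = -10155 + √(7474/7) = -10155 + √52318/7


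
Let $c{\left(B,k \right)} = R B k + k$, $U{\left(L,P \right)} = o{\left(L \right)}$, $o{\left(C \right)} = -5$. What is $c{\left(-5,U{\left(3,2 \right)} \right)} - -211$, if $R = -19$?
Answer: $-269$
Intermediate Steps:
$U{\left(L,P \right)} = -5$
$c{\left(B,k \right)} = k - 19 B k$ ($c{\left(B,k \right)} = - 19 B k + k = k - 19 B k$)
$c{\left(-5,U{\left(3,2 \right)} \right)} - -211 = - 5 \left(1 - -95\right) - -211 = - 5 \left(1 + 95\right) + 211 = \left(-5\right) 96 + 211 = -480 + 211 = -269$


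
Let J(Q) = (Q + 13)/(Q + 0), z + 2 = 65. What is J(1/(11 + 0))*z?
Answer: 9072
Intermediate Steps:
z = 63 (z = -2 + 65 = 63)
J(Q) = (13 + Q)/Q
J(1/(11 + 0))*z = ((13 + 1/(11 + 0))/(1/(11 + 0)))*63 = ((13 + 1/11)/(1/11))*63 = (11*(144/11))*63 = 144*63 = 9072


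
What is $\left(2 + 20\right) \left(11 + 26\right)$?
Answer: $814$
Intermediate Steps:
$\left(2 + 20\right) \left(11 + 26\right) = 22 \cdot 37 = 814$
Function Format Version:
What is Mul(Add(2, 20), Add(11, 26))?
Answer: 814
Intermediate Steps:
Mul(Add(2, 20), Add(11, 26)) = Mul(22, 37) = 814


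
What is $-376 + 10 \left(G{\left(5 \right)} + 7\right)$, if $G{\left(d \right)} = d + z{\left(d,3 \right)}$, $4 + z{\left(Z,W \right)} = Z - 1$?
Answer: $-256$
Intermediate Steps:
$z{\left(Z,W \right)} = -5 + Z$ ($z{\left(Z,W \right)} = -4 + \left(Z - 1\right) = -4 + \left(-1 + Z\right) = -5 + Z$)
$G{\left(d \right)} = -5 + 2 d$ ($G{\left(d \right)} = d + \left(-5 + d\right) = -5 + 2 d$)
$-376 + 10 \left(G{\left(5 \right)} + 7\right) = -376 + 10 \left(\left(-5 + 2 \cdot 5\right) + 7\right) = -376 + 10 \left(\left(-5 + 10\right) + 7\right) = -376 + 10 \left(5 + 7\right) = -376 + 10 \cdot 12 = -376 + 120 = -256$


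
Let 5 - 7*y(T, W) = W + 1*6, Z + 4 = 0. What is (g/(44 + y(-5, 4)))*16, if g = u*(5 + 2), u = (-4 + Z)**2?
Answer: 50176/303 ≈ 165.60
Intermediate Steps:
Z = -4 (Z = -4 + 0 = -4)
y(T, W) = -1/7 - W/7 (y(T, W) = 5/7 - (W + 1*6)/7 = 5/7 - (W + 6)/7 = 5/7 - (6 + W)/7 = 5/7 + (-6/7 - W/7) = -1/7 - W/7)
u = 64 (u = (-4 - 4)**2 = (-8)**2 = 64)
g = 448 (g = 64*(5 + 2) = 64*7 = 448)
(g/(44 + y(-5, 4)))*16 = (448/(44 + (-1/7 - 1/7*4)))*16 = (448/(44 + (-1/7 - 4/7)))*16 = (448/(44 - 5/7))*16 = (448/(303/7))*16 = (448*(7/303))*16 = (3136/303)*16 = 50176/303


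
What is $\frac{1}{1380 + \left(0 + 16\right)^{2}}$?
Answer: $\frac{1}{1636} \approx 0.00061125$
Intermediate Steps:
$\frac{1}{1380 + \left(0 + 16\right)^{2}} = \frac{1}{1380 + 16^{2}} = \frac{1}{1380 + 256} = \frac{1}{1636}$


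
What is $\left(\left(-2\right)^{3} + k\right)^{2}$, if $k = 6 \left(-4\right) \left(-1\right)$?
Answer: $256$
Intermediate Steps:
$k = 24$ ($k = \left(-24\right) \left(-1\right) = 24$)
$\left(\left(-2\right)^{3} + k\right)^{2} = \left(\left(-2\right)^{3} + 24\right)^{2} = \left(-8 + 24\right)^{2} = 16^{2} = 256$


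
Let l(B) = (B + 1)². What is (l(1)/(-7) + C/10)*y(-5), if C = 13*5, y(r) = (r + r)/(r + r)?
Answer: 83/14 ≈ 5.9286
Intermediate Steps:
y(r) = 1 (y(r) = (2*r)/((2*r)) = (2*r)*(1/(2*r)) = 1)
C = 65
l(B) = (1 + B)²
(l(1)/(-7) + C/10)*y(-5) = ((1 + 1)²/(-7) + 65/10)*1 = (2²*(-⅐) + 65*(⅒))*1 = (4*(-⅐) + 13/2)*1 = (-4/7 + 13/2)*1 = (83/14)*1 = 83/14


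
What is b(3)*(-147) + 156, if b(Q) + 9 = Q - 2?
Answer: 1332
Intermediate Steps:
b(Q) = -11 + Q (b(Q) = -9 + (Q - 2) = -9 + (-2 + Q) = -11 + Q)
b(3)*(-147) + 156 = (-11 + 3)*(-147) + 156 = -8*(-147) + 156 = 1176 + 156 = 1332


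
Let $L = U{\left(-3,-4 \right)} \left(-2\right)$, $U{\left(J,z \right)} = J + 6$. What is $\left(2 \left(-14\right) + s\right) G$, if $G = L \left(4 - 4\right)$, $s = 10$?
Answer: $0$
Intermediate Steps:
$U{\left(J,z \right)} = 6 + J$
$L = -6$ ($L = \left(6 - 3\right) \left(-2\right) = 3 \left(-2\right) = -6$)
$G = 0$ ($G = - 6 \left(4 - 4\right) = \left(-6\right) 0 = 0$)
$\left(2 \left(-14\right) + s\right) G = \left(2 \left(-14\right) + 10\right) 0 = \left(-28 + 10\right) 0 = \left(-18\right) 0 = 0$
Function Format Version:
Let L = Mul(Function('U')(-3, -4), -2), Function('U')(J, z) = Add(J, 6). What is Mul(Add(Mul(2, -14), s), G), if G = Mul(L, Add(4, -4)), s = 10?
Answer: 0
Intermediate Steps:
Function('U')(J, z) = Add(6, J)
L = -6 (L = Mul(Add(6, -3), -2) = Mul(3, -2) = -6)
G = 0 (G = Mul(-6, Add(4, -4)) = Mul(-6, 0) = 0)
Mul(Add(Mul(2, -14), s), G) = Mul(Add(Mul(2, -14), 10), 0) = Mul(Add(-28, 10), 0) = Mul(-18, 0) = 0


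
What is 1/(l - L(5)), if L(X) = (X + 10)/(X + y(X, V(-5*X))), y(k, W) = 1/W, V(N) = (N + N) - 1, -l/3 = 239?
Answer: -254/182883 ≈ -0.0013889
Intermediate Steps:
l = -717 (l = -3*239 = -717)
V(N) = -1 + 2*N (V(N) = 2*N - 1 = -1 + 2*N)
L(X) = (10 + X)/(X + 1/(-1 - 10*X)) (L(X) = (X + 10)/(X + 1/(-1 + 2*(-5*X))) = (10 + X)/(X + 1/(-1 - 10*X)))
1/(l - L(5)) = 1/(-717 - (10 + 10*5² + 101*5)/(-1 + 5 + 10*5²)) = 1/(-717 - (10 + 10*25 + 505)/(-1 + 5 + 10*25)) = 1/(-717 - (10 + 250 + 505)/(-1 + 5 + 250)) = 1/(-717 - 765/254) = 1/(-182883/254) = -254/182883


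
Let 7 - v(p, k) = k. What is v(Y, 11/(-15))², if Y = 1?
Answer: 13456/225 ≈ 59.804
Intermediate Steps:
v(p, k) = 7 - k
v(Y, 11/(-15))² = (7 - 11/(-15))² = (7 - 11*(-1)/15)² = (7 - 1*(-11/15))² = (7 + 11/15)² = (116/15)² = 13456/225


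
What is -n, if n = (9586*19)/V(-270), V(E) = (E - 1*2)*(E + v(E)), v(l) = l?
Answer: -91067/73440 ≈ -1.2400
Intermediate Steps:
V(E) = 2*E*(-2 + E) (V(E) = (E - 1*2)*(E + E) = (E - 2)*(2*E) = (-2 + E)*(2*E) = 2*E*(-2 + E))
n = 91067/73440 (n = (9586*19)/((2*(-270)*(-2 - 270))) = 182134/((2*(-270)*(-272))) = 182134/146880 = 182134*(1/146880) = 91067/73440 ≈ 1.2400)
-n = -1*91067/73440 = -91067/73440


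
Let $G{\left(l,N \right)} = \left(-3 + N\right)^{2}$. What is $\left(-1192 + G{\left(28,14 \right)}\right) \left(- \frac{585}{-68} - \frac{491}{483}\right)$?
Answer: $- \frac{747501}{92} \approx -8125.0$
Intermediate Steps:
$\left(-1192 + G{\left(28,14 \right)}\right) \left(- \frac{585}{-68} - \frac{491}{483}\right) = \left(-1192 + \left(-3 + 14\right)^{2}\right) \left(- \frac{585}{-68} - \frac{491}{483}\right) = \left(-1192 + 11^{2}\right) \left(\left(-585\right) \left(- \frac{1}{68}\right) - \frac{491}{483}\right) = \left(-1192 + 121\right) \left(\frac{585}{68} - \frac{491}{483}\right) = \left(-1071\right) \frac{249167}{32844} = - \frac{747501}{92}$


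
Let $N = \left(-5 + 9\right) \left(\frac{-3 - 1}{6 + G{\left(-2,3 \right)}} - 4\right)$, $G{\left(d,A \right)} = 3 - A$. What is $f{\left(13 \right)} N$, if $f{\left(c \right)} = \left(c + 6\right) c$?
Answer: $- \frac{13832}{3} \approx -4610.7$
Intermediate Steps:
$f{\left(c \right)} = c \left(6 + c\right)$ ($f{\left(c \right)} = \left(6 + c\right) c = c \left(6 + c\right)$)
$N = - \frac{56}{3}$ ($N = \left(-5 + 9\right) \left(\frac{-3 - 1}{6 + \left(3 - 3\right)} - 4\right) = 4 \left(- \frac{4}{6 + \left(3 - 3\right)} - 4\right) = 4 \left(- \frac{4}{6 + 0} - 4\right) = 4 \left(- \frac{4}{6} - 4\right) = 4 \left(\left(-4\right) \frac{1}{6} - 4\right) = 4 \left(- \frac{2}{3} - 4\right) = 4 \left(- \frac{14}{3}\right) = - \frac{56}{3} \approx -18.667$)
$f{\left(13 \right)} N = 13 \left(6 + 13\right) \left(- \frac{56}{3}\right) = 13 \cdot 19 \left(- \frac{56}{3}\right) = 247 \left(- \frac{56}{3}\right) = - \frac{13832}{3}$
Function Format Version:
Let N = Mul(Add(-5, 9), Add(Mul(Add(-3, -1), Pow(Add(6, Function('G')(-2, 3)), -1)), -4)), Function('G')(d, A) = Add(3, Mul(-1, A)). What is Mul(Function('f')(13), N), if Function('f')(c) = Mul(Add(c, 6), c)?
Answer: Rational(-13832, 3) ≈ -4610.7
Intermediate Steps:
Function('f')(c) = Mul(c, Add(6, c)) (Function('f')(c) = Mul(Add(6, c), c) = Mul(c, Add(6, c)))
N = Rational(-56, 3) (N = Mul(Add(-5, 9), Add(Mul(Add(-3, -1), Pow(Add(6, Add(3, Mul(-1, 3))), -1)), -4)) = Mul(4, Add(Mul(-4, Pow(Add(6, Add(3, -3)), -1)), -4)) = Mul(4, Add(Mul(-4, Pow(Add(6, 0), -1)), -4)) = Mul(4, Add(Mul(-4, Pow(6, -1)), -4)) = Mul(4, Add(Mul(-4, Rational(1, 6)), -4)) = Mul(4, Add(Rational(-2, 3), -4)) = Mul(4, Rational(-14, 3)) = Rational(-56, 3) ≈ -18.667)
Mul(Function('f')(13), N) = Mul(Mul(13, Add(6, 13)), Rational(-56, 3)) = Mul(Mul(13, 19), Rational(-56, 3)) = Mul(247, Rational(-56, 3)) = Rational(-13832, 3)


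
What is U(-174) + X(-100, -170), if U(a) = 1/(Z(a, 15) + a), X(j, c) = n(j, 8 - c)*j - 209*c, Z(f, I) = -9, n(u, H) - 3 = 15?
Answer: 6172589/183 ≈ 33730.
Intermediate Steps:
n(u, H) = 18 (n(u, H) = 3 + 15 = 18)
X(j, c) = -209*c + 18*j (X(j, c) = 18*j - 209*c = -209*c + 18*j)
U(a) = 1/(-9 + a)
U(-174) + X(-100, -170) = 1/(-9 - 174) + (-209*(-170) + 18*(-100)) = 1/(-183) + (35530 - 1800) = -1/183 + 33730 = 6172589/183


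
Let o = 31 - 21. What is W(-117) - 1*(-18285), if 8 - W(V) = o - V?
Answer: 18166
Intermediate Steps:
o = 10
W(V) = -2 + V (W(V) = 8 - (10 - V) = 8 + (-10 + V) = -2 + V)
W(-117) - 1*(-18285) = (-2 - 117) - 1*(-18285) = -119 + 18285 = 18166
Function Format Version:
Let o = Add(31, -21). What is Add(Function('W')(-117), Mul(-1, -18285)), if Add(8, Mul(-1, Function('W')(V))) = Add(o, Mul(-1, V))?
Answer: 18166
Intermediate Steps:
o = 10
Function('W')(V) = Add(-2, V) (Function('W')(V) = Add(8, Mul(-1, Add(10, Mul(-1, V)))) = Add(8, Add(-10, V)) = Add(-2, V))
Add(Function('W')(-117), Mul(-1, -18285)) = Add(Add(-2, -117), Mul(-1, -18285)) = Add(-119, 18285) = 18166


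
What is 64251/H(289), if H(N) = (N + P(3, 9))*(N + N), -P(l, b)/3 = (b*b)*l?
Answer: -5841/23120 ≈ -0.25264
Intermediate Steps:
P(l, b) = -3*l*b² (P(l, b) = -3*b*b*l = -3*b²*l = -3*l*b²)
H(N) = 2*N*(-729 + N) (H(N) = (N - 3*3*9²)*(N + N) = (N - 3*3*81)*(2*N) = (N - 729)*(2*N) = (-729 + N)*(2*N) = 2*N*(-729 + N))
64251/H(289) = 64251/((2*289*(-729 + 289))) = 64251/((2*289*(-440))) = 64251/(-254320) = 64251*(-1/254320) = -5841/23120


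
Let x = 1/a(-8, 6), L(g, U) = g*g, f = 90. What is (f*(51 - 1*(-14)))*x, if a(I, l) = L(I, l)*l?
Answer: 975/64 ≈ 15.234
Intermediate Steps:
L(g, U) = g²
a(I, l) = l*I² (a(I, l) = I²*l = l*I²)
x = 1/384 (x = 1/(6*(-8)²) = 1/(6*64) = 1/384 ≈ 0.0026042)
(f*(51 - 1*(-14)))*x = (90*(51 - 1*(-14)))*(1/384) = (90*(51 + 14))*(1/384) = (90*65)*(1/384) = 5850*(1/384) = 975/64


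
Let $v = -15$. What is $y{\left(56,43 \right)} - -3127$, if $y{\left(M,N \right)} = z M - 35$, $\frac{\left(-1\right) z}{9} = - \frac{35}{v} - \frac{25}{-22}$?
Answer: $\frac{14776}{11} \approx 1343.3$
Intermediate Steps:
$z = - \frac{687}{22}$ ($z = - 9 \left(- \frac{35}{-15} - \frac{25}{-22}\right) = - 9 \left(\left(-35\right) \left(- \frac{1}{15}\right) - - \frac{25}{22}\right) = - 9 \left(\frac{7}{3} + \frac{25}{22}\right) = \left(-9\right) \frac{229}{66} = - \frac{687}{22} \approx -31.227$)
$y{\left(M,N \right)} = -35 - \frac{687 M}{22}$ ($y{\left(M,N \right)} = - \frac{687 M}{22} - 35 = -35 - \frac{687 M}{22}$)
$y{\left(56,43 \right)} - -3127 = \left(-35 - \frac{19236}{11}\right) - -3127 = \left(-35 - \frac{19236}{11}\right) + 3127 = - \frac{19621}{11} + 3127 = \frac{14776}{11}$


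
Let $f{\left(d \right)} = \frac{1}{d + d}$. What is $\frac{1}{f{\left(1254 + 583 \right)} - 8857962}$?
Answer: $- \frac{3674}{32544152387} \approx -1.1289 \cdot 10^{-7}$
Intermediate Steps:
$f{\left(d \right)} = \frac{1}{2 d}$
$\frac{1}{f{\left(1254 + 583 \right)} - 8857962} = \frac{1}{\frac{1}{2 \left(1254 + 583\right)} - 8857962} = \frac{1}{\frac{1}{2 \cdot 1837} - 8857962} = \frac{1}{\frac{1}{2} \cdot \frac{1}{1837} - 8857962} = \frac{1}{\frac{1}{3674} - 8857962} = \frac{1}{- \frac{32544152387}{3674}} = - \frac{3674}{32544152387}$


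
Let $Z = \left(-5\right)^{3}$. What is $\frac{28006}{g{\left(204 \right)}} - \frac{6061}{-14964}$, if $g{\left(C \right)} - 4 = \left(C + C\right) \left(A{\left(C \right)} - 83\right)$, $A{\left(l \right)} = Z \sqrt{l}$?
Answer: $\frac{1389324146177}{3415000877580} - \frac{7141530 \sqrt{51}}{1323643751} \approx 0.3683$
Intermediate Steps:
$Z = -125$
$A{\left(l \right)} = - 125 \sqrt{l}$
$g{\left(C \right)} = 4 + 2 C \left(-83 - 125 \sqrt{C}\right)$ ($g{\left(C \right)} = 4 + \left(C + C\right) \left(- 125 \sqrt{C} - 83\right) = 4 + 2 C \left(-83 - 125 \sqrt{C}\right)$)
$\frac{28006}{g{\left(204 \right)}} - \frac{6061}{-14964} = \frac{28006}{4 - 250 \cdot 204^{\frac{3}{2}} - 33864} - \frac{6061}{-14964} = \frac{28006}{4 - 250 \cdot 408 \sqrt{51} - 33864} - - \frac{209}{516} = \frac{28006}{4 - 102000 \sqrt{51} - 33864} + \frac{209}{516} = \frac{28006}{-33860 - 102000 \sqrt{51}} + \frac{209}{516} = \frac{209}{516} + \frac{28006}{-33860 - 102000 \sqrt{51}}$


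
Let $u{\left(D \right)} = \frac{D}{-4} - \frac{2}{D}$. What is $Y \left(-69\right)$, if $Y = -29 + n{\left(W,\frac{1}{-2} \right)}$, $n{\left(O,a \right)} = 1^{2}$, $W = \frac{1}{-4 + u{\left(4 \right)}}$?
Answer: $1932$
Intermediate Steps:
$u{\left(D \right)} = - \frac{2}{D} - \frac{D}{4}$ ($u{\left(D \right)} = D \left(- \frac{1}{4}\right) - \frac{2}{D} = - \frac{D}{4} - \frac{2}{D} = - \frac{2}{D} - \frac{D}{4}$)
$W = - \frac{2}{11}$ ($W = \frac{1}{-4 - \left(1 + \frac{2}{4}\right)} = \frac{1}{-4 - \frac{3}{2}} = \frac{1}{- \frac{11}{2}} = - \frac{2}{11} \approx -0.18182$)
$n{\left(O,a \right)} = 1$
$Y = -28$ ($Y = -29 + 1 = -28$)
$Y \left(-69\right) = \left(-28\right) \left(-69\right) = 1932$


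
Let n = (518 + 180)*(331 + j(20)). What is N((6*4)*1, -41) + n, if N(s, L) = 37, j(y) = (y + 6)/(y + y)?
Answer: 2315287/10 ≈ 2.3153e+5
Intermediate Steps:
j(y) = (6 + y)/(2*y) (j(y) = (6 + y)/((2*y)) = (6 + y)*(1/(2*y)) = (6 + y)/(2*y))
n = 2314917/10 (n = (518 + 180)*(331 + (½)*(6 + 20)/20) = 698*(331 + (½)*(1/20)*26) = 698*(331 + 13/20) = 698*(6633/20) = 2314917/10 ≈ 2.3149e+5)
N((6*4)*1, -41) + n = 37 + 2314917/10 = 2315287/10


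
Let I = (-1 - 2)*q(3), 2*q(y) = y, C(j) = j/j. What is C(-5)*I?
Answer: -9/2 ≈ -4.5000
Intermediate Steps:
C(j) = 1
q(y) = y/2
I = -9/2 (I = (-1 - 2)*((½)*3) = -3*3/2 = -9/2 ≈ -4.5000)
C(-5)*I = 1*(-9/2) = -9/2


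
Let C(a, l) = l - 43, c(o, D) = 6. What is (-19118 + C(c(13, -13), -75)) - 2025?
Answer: -21261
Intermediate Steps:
C(a, l) = -43 + l
(-19118 + C(c(13, -13), -75)) - 2025 = (-19118 + (-43 - 75)) - 2025 = (-19118 - 118) - 2025 = -19236 - 2025 = -21261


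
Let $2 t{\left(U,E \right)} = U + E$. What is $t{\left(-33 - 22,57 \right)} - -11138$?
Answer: $11139$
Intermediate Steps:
$t{\left(U,E \right)} = \frac{E}{2} + \frac{U}{2}$ ($t{\left(U,E \right)} = \frac{U + E}{2} = \frac{E + U}{2} = \frac{E}{2} + \frac{U}{2}$)
$t{\left(-33 - 22,57 \right)} - -11138 = \left(\frac{1}{2} \cdot 57 + \frac{-33 - 22}{2}\right) - -11138 = \left(\frac{57}{2} + \frac{-33 - 22}{2}\right) + 11138 = \left(\frac{57}{2} + \frac{1}{2} \left(-55\right)\right) + 11138 = \left(\frac{57}{2} - \frac{55}{2}\right) + 11138 = 1 + 11138 = 11139$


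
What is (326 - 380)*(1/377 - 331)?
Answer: 6738444/377 ≈ 17874.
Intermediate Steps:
(326 - 380)*(1/377 - 331) = -54*(1/377 - 331) = -54*(-124786/377) = 6738444/377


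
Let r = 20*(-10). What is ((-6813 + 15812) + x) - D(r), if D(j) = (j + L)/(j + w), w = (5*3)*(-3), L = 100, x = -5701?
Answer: 161582/49 ≈ 3297.6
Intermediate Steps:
r = -200
w = -45 (w = 15*(-3) = -45)
D(j) = (100 + j)/(-45 + j) (D(j) = (j + 100)/(j - 45) = (100 + j)/(-45 + j))
((-6813 + 15812) + x) - D(r) = ((-6813 + 15812) - 5701) - (100 - 200)/(-45 - 200) = (8999 - 5701) - (-100)/(-245) = 3298 - (-1)*(-100)/245 = 3298 - 1*20/49 = 3298 - 20/49 = 161582/49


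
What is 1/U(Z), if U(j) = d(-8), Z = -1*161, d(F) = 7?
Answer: ⅐ ≈ 0.14286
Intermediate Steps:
Z = -161
U(j) = 7
1/U(Z) = 1/7 = ⅐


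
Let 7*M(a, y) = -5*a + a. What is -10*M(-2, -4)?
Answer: -80/7 ≈ -11.429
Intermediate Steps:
M(a, y) = -4*a/7 (M(a, y) = (-5*a + a)/7 = (-4*a)/7 = -4*a/7)
-10*M(-2, -4) = -(-40)*(-2)/7 = -10*8/7 = -80/7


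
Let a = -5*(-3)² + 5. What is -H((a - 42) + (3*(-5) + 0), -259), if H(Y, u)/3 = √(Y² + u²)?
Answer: -3*√76490 ≈ -829.71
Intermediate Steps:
a = -40 (a = -5*9 + 5 = -45 + 5 = -40)
H(Y, u) = 3*√(Y² + u²)
-H((a - 42) + (3*(-5) + 0), -259) = -3*√(((-40 - 42) + (3*(-5) + 0))² + (-259)²) = -3*√((-82 + (-15 + 0))² + 67081) = -3*√((-82 - 15)² + 67081) = -3*√((-97)² + 67081) = -3*√(9409 + 67081) = -3*√76490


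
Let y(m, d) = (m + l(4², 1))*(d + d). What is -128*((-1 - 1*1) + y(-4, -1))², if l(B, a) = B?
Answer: -86528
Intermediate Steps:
y(m, d) = 2*d*(16 + m) (y(m, d) = (m + 4²)*(d + d) = (m + 16)*(2*d) = (16 + m)*(2*d) = 2*d*(16 + m))
-128*((-1 - 1*1) + y(-4, -1))² = -128*((-1 - 1*1) + 2*(-1)*(16 - 4))² = -128*((-1 - 1) + 2*(-1)*12)² = -128*(-2 - 24)² = -128*(-26)² = -128*676 = -86528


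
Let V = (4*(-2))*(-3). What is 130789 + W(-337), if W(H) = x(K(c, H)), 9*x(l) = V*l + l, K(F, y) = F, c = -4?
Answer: 1177001/9 ≈ 1.3078e+5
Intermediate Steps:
V = 24 (V = -8*(-3) = 24)
x(l) = 25*l/9 (x(l) = (24*l + l)/9 = (25*l)/9 = 25*l/9)
W(H) = -100/9 (W(H) = (25/9)*(-4) = -100/9)
130789 + W(-337) = 130789 - 100/9 = 1177001/9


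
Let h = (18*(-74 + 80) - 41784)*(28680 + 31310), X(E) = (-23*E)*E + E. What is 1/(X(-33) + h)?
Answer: -1/2500168320 ≈ -3.9997e-10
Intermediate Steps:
X(E) = E - 23*E**2 (X(E) = -23*E**2 + E = E - 23*E**2)
h = -2500143240 (h = (18*6 - 41784)*59990 = (108 - 41784)*59990 = -41676*59990 = -2500143240)
1/(X(-33) + h) = 1/(-33*(1 - 23*(-33)) - 2500143240) = 1/(-33*(1 + 759) - 2500143240) = 1/(-33*760 - 2500143240) = 1/(-25080 - 2500143240) = 1/(-2500168320) = -1/2500168320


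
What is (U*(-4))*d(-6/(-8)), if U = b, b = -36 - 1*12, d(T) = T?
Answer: 144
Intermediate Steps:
b = -48 (b = -36 - 12 = -48)
U = -48
(U*(-4))*d(-6/(-8)) = (-48*(-4))*(-6/(-8)) = 192*(-6*(-1/8)) = 192*(3/4) = 144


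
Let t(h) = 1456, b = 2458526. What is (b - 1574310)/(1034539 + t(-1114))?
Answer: 884216/1035995 ≈ 0.85349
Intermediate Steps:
(b - 1574310)/(1034539 + t(-1114)) = (2458526 - 1574310)/(1034539 + 1456) = 884216/1035995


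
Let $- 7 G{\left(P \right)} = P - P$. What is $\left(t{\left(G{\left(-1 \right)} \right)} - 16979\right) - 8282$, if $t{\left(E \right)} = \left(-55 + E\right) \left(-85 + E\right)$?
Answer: $-20586$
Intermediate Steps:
$G{\left(P \right)} = 0$ ($G{\left(P \right)} = - \frac{P - P}{7} = \left(- \frac{1}{7}\right) 0 = 0$)
$t{\left(E \right)} = \left(-85 + E\right) \left(-55 + E\right)$
$\left(t{\left(G{\left(-1 \right)} \right)} - 16979\right) - 8282 = \left(\left(4675 + 0^{2} - 0\right) - 16979\right) - 8282 = \left(\left(4675 + 0 + 0\right) - 16979\right) - 8282 = \left(4675 - 16979\right) - 8282 = -12304 - 8282 = -20586$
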